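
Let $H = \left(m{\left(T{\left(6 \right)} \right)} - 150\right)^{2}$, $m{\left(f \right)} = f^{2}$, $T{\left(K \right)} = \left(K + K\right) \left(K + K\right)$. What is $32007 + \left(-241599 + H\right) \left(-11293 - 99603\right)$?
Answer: $-46969091088105$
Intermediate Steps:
$T{\left(K \right)} = 4 K^{2}$ ($T{\left(K \right)} = 2 K 2 K = 4 K^{2}$)
$H = 423783396$ ($H = \left(\left(4 \cdot 6^{2}\right)^{2} - 150\right)^{2} = \left(\left(4 \cdot 36\right)^{2} - 150\right)^{2} = \left(144^{2} - 150\right)^{2} = \left(20736 - 150\right)^{2} = 20586^{2} = 423783396$)
$32007 + \left(-241599 + H\right) \left(-11293 - 99603\right) = 32007 + \left(-241599 + 423783396\right) \left(-11293 - 99603\right) = 32007 + 423541797 \left(-110896\right) = 32007 - 46969091120112 = -46969091088105$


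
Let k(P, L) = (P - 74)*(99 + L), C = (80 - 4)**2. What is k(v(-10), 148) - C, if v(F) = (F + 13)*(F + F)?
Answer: -38874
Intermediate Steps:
C = 5776 (C = 76**2 = 5776)
v(F) = 2*F*(13 + F) (v(F) = (13 + F)*(2*F) = 2*F*(13 + F))
k(P, L) = (-74 + P)*(99 + L)
k(v(-10), 148) - C = (-7326 - 74*148 + 99*(2*(-10)*(13 - 10)) + 148*(2*(-10)*(13 - 10))) - 1*5776 = (-7326 - 10952 + 99*(2*(-10)*3) + 148*(2*(-10)*3)) - 5776 = (-7326 - 10952 + 99*(-60) + 148*(-60)) - 5776 = (-7326 - 10952 - 5940 - 8880) - 5776 = -33098 - 5776 = -38874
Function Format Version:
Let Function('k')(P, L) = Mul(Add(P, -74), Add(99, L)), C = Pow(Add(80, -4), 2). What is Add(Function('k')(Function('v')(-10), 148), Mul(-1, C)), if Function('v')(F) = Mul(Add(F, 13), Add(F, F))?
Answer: -38874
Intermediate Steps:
C = 5776 (C = Pow(76, 2) = 5776)
Function('v')(F) = Mul(2, F, Add(13, F)) (Function('v')(F) = Mul(Add(13, F), Mul(2, F)) = Mul(2, F, Add(13, F)))
Function('k')(P, L) = Mul(Add(-74, P), Add(99, L))
Add(Function('k')(Function('v')(-10), 148), Mul(-1, C)) = Add(Add(-7326, Mul(-74, 148), Mul(99, Mul(2, -10, Add(13, -10))), Mul(148, Mul(2, -10, Add(13, -10)))), Mul(-1, 5776)) = Add(Add(-7326, -10952, Mul(99, Mul(2, -10, 3)), Mul(148, Mul(2, -10, 3))), -5776) = Add(Add(-7326, -10952, Mul(99, -60), Mul(148, -60)), -5776) = Add(Add(-7326, -10952, -5940, -8880), -5776) = Add(-33098, -5776) = -38874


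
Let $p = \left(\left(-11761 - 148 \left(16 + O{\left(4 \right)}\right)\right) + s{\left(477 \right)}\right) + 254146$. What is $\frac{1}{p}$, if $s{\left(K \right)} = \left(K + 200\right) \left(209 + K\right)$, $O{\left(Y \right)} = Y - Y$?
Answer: $\frac{1}{704439} \approx 1.4196 \cdot 10^{-6}$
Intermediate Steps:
$O{\left(Y \right)} = 0$
$s{\left(K \right)} = \left(200 + K\right) \left(209 + K\right)$
$p = 704439$ ($p = \left(\left(-11761 - 148 \left(16 + 0\right)\right) + \left(41800 + 477^{2} + 409 \cdot 477\right)\right) + 254146 = \left(\left(-11761 - 2368\right) + \left(41800 + 227529 + 195093\right)\right) + 254146 = \left(\left(-11761 - 2368\right) + 464422\right) + 254146 = \left(-14129 + 464422\right) + 254146 = 450293 + 254146 = 704439$)
$\frac{1}{p} = \frac{1}{704439}$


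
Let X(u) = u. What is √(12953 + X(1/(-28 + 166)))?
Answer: √246677070/138 ≈ 113.81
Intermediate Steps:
√(12953 + X(1/(-28 + 166))) = √(12953 + 1/(-28 + 166)) = √(12953 + 1/138) = √(1787515/138) = √246677070/138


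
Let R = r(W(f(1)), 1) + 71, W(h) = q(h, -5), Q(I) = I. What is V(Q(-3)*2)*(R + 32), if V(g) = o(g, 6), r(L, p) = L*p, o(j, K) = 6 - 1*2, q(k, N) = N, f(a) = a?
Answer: 392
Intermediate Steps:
W(h) = -5
o(j, K) = 4 (o(j, K) = 6 - 2 = 4)
V(g) = 4
R = 66 (R = -5*1 + 71 = -5 + 71 = 66)
V(Q(-3)*2)*(R + 32) = 4*(66 + 32) = 4*98 = 392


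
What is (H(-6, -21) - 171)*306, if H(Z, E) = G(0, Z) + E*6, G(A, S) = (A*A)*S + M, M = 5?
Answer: -89352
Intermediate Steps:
G(A, S) = 5 + S*A² (G(A, S) = (A*A)*S + 5 = A²*S + 5 = S*A² + 5 = 5 + S*A²)
H(Z, E) = 5 + 6*E (H(Z, E) = (5 + Z*0²) + E*6 = (5 + Z*0) + 6*E = (5 + 0) + 6*E = 5 + 6*E)
(H(-6, -21) - 171)*306 = ((5 + 6*(-21)) - 171)*306 = ((5 - 126) - 171)*306 = (-121 - 171)*306 = -292*306 = -89352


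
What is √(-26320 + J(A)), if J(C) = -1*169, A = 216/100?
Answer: I*√26489 ≈ 162.75*I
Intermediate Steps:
A = 54/25 (A = 216*(1/100) = 54/25 ≈ 2.1600)
J(C) = -169
√(-26320 + J(A)) = √(-26320 - 169) = √(-26489) = I*√26489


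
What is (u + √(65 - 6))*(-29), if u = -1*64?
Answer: 1856 - 29*√59 ≈ 1633.2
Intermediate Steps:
u = -64
(u + √(65 - 6))*(-29) = (-64 + √(65 - 6))*(-29) = (-64 + √59)*(-29) = 1856 - 29*√59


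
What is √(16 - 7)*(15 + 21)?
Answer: 108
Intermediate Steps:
√(16 - 7)*(15 + 21) = √9*36 = 3*36 = 108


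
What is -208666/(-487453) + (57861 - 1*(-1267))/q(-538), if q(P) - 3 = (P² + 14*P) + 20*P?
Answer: 85402950214/132175318215 ≈ 0.64613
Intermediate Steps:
q(P) = 3 + P² + 34*P (q(P) = 3 + ((P² + 14*P) + 20*P) = 3 + (P² + 34*P) = 3 + P² + 34*P)
-208666/(-487453) + (57861 - 1*(-1267))/q(-538) = -208666/(-487453) + (57861 - 1*(-1267))/(3 + (-538)² + 34*(-538)) = -208666*(-1/487453) + (57861 + 1267)/(3 + 289444 - 18292) = 208666/487453 + 59128/271155 = 85402950214/132175318215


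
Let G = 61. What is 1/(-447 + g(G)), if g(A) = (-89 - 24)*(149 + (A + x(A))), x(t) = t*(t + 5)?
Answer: -1/479115 ≈ -2.0872e-6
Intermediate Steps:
x(t) = t*(5 + t)
g(A) = -16837 - 113*A - 113*A*(5 + A) (g(A) = (-89 - 24)*(149 + (A + A*(5 + A))) = -113*(149 + A + A*(5 + A)) = -16837 - 113*A - 113*A*(5 + A))
1/(-447 + g(G)) = 1/(-447 + (-16837 - 113*61 - 113*61*(5 + 61))) = 1/(-447 + (-16837 - 6893 - 113*61*66)) = 1/(-447 + (-16837 - 6893 - 454938)) = 1/(-447 - 478668) = 1/(-479115) = -1/479115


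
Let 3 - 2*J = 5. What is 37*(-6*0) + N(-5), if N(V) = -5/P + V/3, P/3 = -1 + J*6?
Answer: -10/7 ≈ -1.4286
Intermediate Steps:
J = -1 (J = 3/2 - ½*5 = 3/2 - 5/2 = -1)
P = -21 (P = 3*(-1 - 1*6) = 3*(-1 - 6) = 3*(-7) = -21)
N(V) = 5/21 + V/3 (N(V) = -5/(-21) + V/3 = -5*(-1/21) + V*(⅓) = 5/21 + V/3)
37*(-6*0) + N(-5) = 37*(-6*0) + (5/21 + (⅓)*(-5)) = 37*0 + (5/21 - 5/3) = 0 - 10/7 = -10/7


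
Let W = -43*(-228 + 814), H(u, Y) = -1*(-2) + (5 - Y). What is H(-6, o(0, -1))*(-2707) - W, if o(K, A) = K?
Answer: 6249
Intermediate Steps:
H(u, Y) = 7 - Y (H(u, Y) = 2 + (5 - Y) = 7 - Y)
W = -25198 (W = -43*586 = -25198)
H(-6, o(0, -1))*(-2707) - W = (7 - 1*0)*(-2707) - 1*(-25198) = (7 + 0)*(-2707) + 25198 = 7*(-2707) + 25198 = -18949 + 25198 = 6249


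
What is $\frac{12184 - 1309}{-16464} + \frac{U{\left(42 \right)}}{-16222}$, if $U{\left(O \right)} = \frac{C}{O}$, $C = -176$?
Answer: $- \frac{88172629}{133539504} \approx -0.66027$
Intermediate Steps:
$U{\left(O \right)} = - \frac{176}{O}$
$\frac{12184 - 1309}{-16464} + \frac{U{\left(42 \right)}}{-16222} = \frac{12184 - 1309}{-16464} + \frac{\left(-176\right) \frac{1}{42}}{-16222} = \left(12184 - 1309\right) \left(- \frac{1}{16464}\right) + \left(-176\right) \frac{1}{42} \left(- \frac{1}{16222}\right) = 10875 \left(- \frac{1}{16464}\right) - - \frac{44}{170331} = - \frac{3625}{5488} + \frac{44}{170331} = - \frac{88172629}{133539504}$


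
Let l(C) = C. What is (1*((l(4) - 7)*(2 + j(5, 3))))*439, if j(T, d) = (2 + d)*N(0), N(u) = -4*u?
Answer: -2634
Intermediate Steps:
j(T, d) = 0 (j(T, d) = (2 + d)*(-4*0) = (2 + d)*0 = 0)
(1*((l(4) - 7)*(2 + j(5, 3))))*439 = (1*((4 - 7)*(2 + 0)))*439 = (1*(-3*2))*439 = (1*(-6))*439 = -6*439 = -2634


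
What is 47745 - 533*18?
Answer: 38151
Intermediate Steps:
47745 - 533*18 = 47745 - 1*9594 = 47745 - 9594 = 38151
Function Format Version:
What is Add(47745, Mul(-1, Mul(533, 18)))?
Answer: 38151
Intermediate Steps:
Add(47745, Mul(-1, Mul(533, 18))) = Add(47745, Mul(-1, 9594)) = Add(47745, -9594) = 38151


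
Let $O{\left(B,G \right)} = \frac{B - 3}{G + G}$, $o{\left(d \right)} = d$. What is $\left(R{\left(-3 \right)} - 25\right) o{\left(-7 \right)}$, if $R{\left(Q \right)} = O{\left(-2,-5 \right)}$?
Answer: $\frac{343}{2} \approx 171.5$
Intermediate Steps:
$O{\left(B,G \right)} = \frac{-3 + B}{2 G}$
$R{\left(Q \right)} = \frac{1}{2}$ ($R{\left(Q \right)} = \frac{-3 - 2}{2 \left(-5\right)} = \frac{1}{2} \left(- \frac{1}{5}\right) \left(-5\right) = \frac{1}{2}$)
$\left(R{\left(-3 \right)} - 25\right) o{\left(-7 \right)} = \left(\frac{1}{2} - 25\right) \left(-7\right) = \left(- \frac{49}{2}\right) \left(-7\right) = \frac{343}{2}$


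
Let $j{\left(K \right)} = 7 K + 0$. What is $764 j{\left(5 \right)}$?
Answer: $26740$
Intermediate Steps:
$j{\left(K \right)} = 7 K$
$764 j{\left(5 \right)} = 764 \cdot 7 \cdot 5 = 764 \cdot 35 = 26740$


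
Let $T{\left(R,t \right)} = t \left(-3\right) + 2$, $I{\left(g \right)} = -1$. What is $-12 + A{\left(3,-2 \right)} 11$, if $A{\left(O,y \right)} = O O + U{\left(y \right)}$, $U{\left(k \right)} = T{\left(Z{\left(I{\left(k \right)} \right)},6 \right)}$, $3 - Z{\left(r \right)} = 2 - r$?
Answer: $-89$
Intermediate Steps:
$Z{\left(r \right)} = 1 + r$ ($Z{\left(r \right)} = 3 - \left(2 - r\right) = 3 + \left(-2 + r\right) = 1 + r$)
$T{\left(R,t \right)} = 2 - 3 t$ ($T{\left(R,t \right)} = - 3 t + 2 = 2 - 3 t$)
$U{\left(k \right)} = -16$ ($U{\left(k \right)} = 2 - 18 = -16$)
$A{\left(O,y \right)} = -16 + O^{2}$ ($A{\left(O,y \right)} = O O - 16 = O^{2} - 16 = -16 + O^{2}$)
$-12 + A{\left(3,-2 \right)} 11 = -12 + \left(-16 + 3^{2}\right) 11 = -12 + \left(-16 + 9\right) 11 = -12 - 77 = -89$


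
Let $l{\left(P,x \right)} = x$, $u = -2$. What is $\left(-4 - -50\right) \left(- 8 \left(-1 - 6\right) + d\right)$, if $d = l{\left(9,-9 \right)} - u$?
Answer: $2254$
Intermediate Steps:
$d = -7$ ($d = -9 - -2 = -9 + 2 = -7$)
$\left(-4 - -50\right) \left(- 8 \left(-1 - 6\right) + d\right) = \left(-4 - -50\right) \left(- 8 \left(-1 - 6\right) - 7\right) = \left(-4 + 50\right) \left(\left(-8\right) \left(-7\right) - 7\right) = 46 \left(56 - 7\right) = 46 \cdot 49 = 2254$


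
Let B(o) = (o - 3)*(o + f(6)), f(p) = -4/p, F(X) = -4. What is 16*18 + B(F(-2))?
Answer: 962/3 ≈ 320.67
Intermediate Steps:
B(o) = (-3 + o)*(-⅔ + o) (B(o) = (o - 3)*(o - 4/6) = (-3 + o)*(o - 4*⅙) = (-3 + o)*(o - ⅔) = (-3 + o)*(-⅔ + o))
16*18 + B(F(-2)) = 16*18 + (2 + (-4)² - 11/3*(-4)) = 288 + (2 + 16 + 44/3) = 288 + 98/3 = 962/3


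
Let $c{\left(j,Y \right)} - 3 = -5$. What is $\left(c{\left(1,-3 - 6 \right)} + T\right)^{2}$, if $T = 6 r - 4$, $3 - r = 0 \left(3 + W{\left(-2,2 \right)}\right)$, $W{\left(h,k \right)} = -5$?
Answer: $144$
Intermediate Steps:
$c{\left(j,Y \right)} = -2$ ($c{\left(j,Y \right)} = 3 - 5 = -2$)
$r = 3$ ($r = 3 - 0 \left(3 - 5\right) = 3 - 0 \left(-2\right) = 3 - 0 = 3 + 0 = 3$)
$T = 14$ ($T = 6 \cdot 3 - 4 = 18 - 4 = 14$)
$\left(c{\left(1,-3 - 6 \right)} + T\right)^{2} = \left(-2 + 14\right)^{2} = 12^{2} = 144$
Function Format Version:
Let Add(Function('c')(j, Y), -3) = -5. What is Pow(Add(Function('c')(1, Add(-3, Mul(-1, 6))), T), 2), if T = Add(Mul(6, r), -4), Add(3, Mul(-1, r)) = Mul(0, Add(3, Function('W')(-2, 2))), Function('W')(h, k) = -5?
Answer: 144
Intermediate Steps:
Function('c')(j, Y) = -2 (Function('c')(j, Y) = Add(3, -5) = -2)
r = 3 (r = Add(3, Mul(-1, Mul(0, Add(3, -5)))) = Add(3, Mul(-1, Mul(0, -2))) = Add(3, Mul(-1, 0)) = Add(3, 0) = 3)
T = 14 (T = Add(Mul(6, 3), -4) = Add(18, -4) = 14)
Pow(Add(Function('c')(1, Add(-3, Mul(-1, 6))), T), 2) = Pow(Add(-2, 14), 2) = Pow(12, 2) = 144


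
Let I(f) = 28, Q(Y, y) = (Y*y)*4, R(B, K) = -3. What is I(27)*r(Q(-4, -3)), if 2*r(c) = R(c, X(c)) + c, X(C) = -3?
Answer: 630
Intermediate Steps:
Q(Y, y) = 4*Y*y
r(c) = -3/2 + c/2 (r(c) = (-3 + c)/2 = -3/2 + c/2)
I(27)*r(Q(-4, -3)) = 28*(-3/2 + (4*(-4)*(-3))/2) = 28*(-3/2 + (1/2)*48) = 28*(-3/2 + 24) = 28*(45/2) = 630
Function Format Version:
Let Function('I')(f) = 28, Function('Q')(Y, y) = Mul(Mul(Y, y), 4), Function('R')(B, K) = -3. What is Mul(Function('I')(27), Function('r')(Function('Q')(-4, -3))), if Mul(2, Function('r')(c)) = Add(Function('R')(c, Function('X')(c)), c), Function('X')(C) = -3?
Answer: 630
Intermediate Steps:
Function('Q')(Y, y) = Mul(4, Y, y)
Function('r')(c) = Add(Rational(-3, 2), Mul(Rational(1, 2), c)) (Function('r')(c) = Mul(Rational(1, 2), Add(-3, c)) = Add(Rational(-3, 2), Mul(Rational(1, 2), c)))
Mul(Function('I')(27), Function('r')(Function('Q')(-4, -3))) = Mul(28, Add(Rational(-3, 2), Mul(Rational(1, 2), Mul(4, -4, -3)))) = Mul(28, Add(Rational(-3, 2), Mul(Rational(1, 2), 48))) = Mul(28, Add(Rational(-3, 2), 24)) = Mul(28, Rational(45, 2)) = 630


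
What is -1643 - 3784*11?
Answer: -43267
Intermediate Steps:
-1643 - 3784*11 = -1643 - 1*41624 = -1643 - 41624 = -43267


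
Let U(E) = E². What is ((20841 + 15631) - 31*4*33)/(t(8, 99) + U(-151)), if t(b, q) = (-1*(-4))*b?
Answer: 32380/22833 ≈ 1.4181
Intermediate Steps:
t(b, q) = 4*b
((20841 + 15631) - 31*4*33)/(t(8, 99) + U(-151)) = ((20841 + 15631) - 31*4*33)/(4*8 + (-151)²) = (36472 - 124*33)/(32 + 22801) = (36472 - 4092)/22833 = 32380*(1/22833) = 32380/22833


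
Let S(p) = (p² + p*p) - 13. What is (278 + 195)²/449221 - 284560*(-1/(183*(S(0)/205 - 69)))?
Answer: -297971565029/13533639279 ≈ -22.017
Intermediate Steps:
S(p) = -13 + 2*p² (S(p) = (p² + p²) - 13 = 2*p² - 13 = -13 + 2*p²)
(278 + 195)²/449221 - 284560*(-1/(183*(S(0)/205 - 69))) = (278 + 195)²/449221 - 284560*(-1/(183*((-13 + 2*0²)/205 - 69))) = 473²*(1/449221) - 284560*(-1/(183*((-13 + 2*0)*(1/205) - 69))) = 223729*(1/449221) - 284560*(-1/(183*((-13 + 0)*(1/205) - 69))) = 5203/10447 - 284560*(-1/(183*(-13*1/205 - 69))) = 5203/10447 - 284560*(-1/(183*(-13/205 - 69))) = 5203/10447 - 284560/((-14158/205*(-183))) = 5203/10447 - 284560/2590914/205 = 5203/10447 - 284560*205/2590914 = 5203/10447 - 29167400/1295457 = -297971565029/13533639279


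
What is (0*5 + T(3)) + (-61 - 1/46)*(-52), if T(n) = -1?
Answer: 72959/23 ≈ 3172.1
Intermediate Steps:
(0*5 + T(3)) + (-61 - 1/46)*(-52) = (0*5 - 1) + (-61 - 1/46)*(-52) = (0 - 1) + (-61 - 1*1/46)*(-52) = -1 + (-61 - 1/46)*(-52) = -1 - 2807/46*(-52) = -1 + 72982/23 = 72959/23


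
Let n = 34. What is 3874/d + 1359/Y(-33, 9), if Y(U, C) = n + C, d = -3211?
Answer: 322859/10621 ≈ 30.398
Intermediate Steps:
Y(U, C) = 34 + C
3874/d + 1359/Y(-33, 9) = 3874/(-3211) + 1359/(34 + 9) = 3874*(-1/3211) + 1359/43 = -298/247 + 1359*(1/43) = -298/247 + 1359/43 = 322859/10621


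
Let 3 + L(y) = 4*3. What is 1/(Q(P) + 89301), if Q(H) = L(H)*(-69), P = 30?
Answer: 1/88680 ≈ 1.1276e-5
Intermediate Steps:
L(y) = 9 (L(y) = -3 + 4*3 = -3 + 12 = 9)
Q(H) = -621 (Q(H) = 9*(-69) = -621)
1/(Q(P) + 89301) = 1/(-621 + 89301) = 1/88680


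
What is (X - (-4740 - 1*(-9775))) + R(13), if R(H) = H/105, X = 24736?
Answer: 2068618/105 ≈ 19701.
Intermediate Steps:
R(H) = H/105 (R(H) = H*(1/105) = H/105)
(X - (-4740 - 1*(-9775))) + R(13) = (24736 - (-4740 - 1*(-9775))) + (1/105)*13 = (24736 - (-4740 + 9775)) + 13/105 = (24736 - 1*5035) + 13/105 = (24736 - 5035) + 13/105 = 19701 + 13/105 = 2068618/105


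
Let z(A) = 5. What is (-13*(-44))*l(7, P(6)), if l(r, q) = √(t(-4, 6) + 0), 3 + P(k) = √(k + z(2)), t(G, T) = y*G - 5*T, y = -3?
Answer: 1716*I*√2 ≈ 2426.8*I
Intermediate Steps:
t(G, T) = -5*T - 3*G (t(G, T) = -3*G - 5*T = -5*T - 3*G)
P(k) = -3 + √(5 + k) (P(k) = -3 + √(k + 5) = -3 + √(5 + k))
l(r, q) = 3*I*√2 (l(r, q) = √((-5*6 - 3*(-4)) + 0) = √((-30 + 12) + 0) = √(-18 + 0) = √(-18) = 3*I*√2)
(-13*(-44))*l(7, P(6)) = (-13*(-44))*(3*I*√2) = 572*(3*I*√2) = 1716*I*√2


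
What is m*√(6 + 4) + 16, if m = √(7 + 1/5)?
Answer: 16 + 6*√2 ≈ 24.485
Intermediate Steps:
m = 6*√5/5 (m = √(7 + ⅕) = √(36/5) = 6*√5/5 ≈ 2.6833)
m*√(6 + 4) + 16 = (6*√5/5)*√(6 + 4) + 16 = (6*√5/5)*√10 + 16 = 6*√2 + 16 = 16 + 6*√2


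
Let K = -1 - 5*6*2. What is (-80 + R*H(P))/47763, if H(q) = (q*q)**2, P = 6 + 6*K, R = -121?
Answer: -2032335360080/47763 ≈ -4.2550e+7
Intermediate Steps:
K = -61 (K = -1 - 30*2 = -1 - 1*60 = -1 - 60 = -61)
P = -360 (P = 6 + 6*(-61) = 6 - 366 = -360)
H(q) = q**4 (H(q) = (q**2)**2 = q**4)
(-80 + R*H(P))/47763 = (-80 - 121*(-360)**4)/47763 = (-80 - 121*16796160000)*(1/47763) = (-80 - 2032335360000)*(1/47763) = -2032335360080*1/47763 = -2032335360080/47763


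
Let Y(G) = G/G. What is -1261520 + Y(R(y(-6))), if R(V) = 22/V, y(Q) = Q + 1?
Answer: -1261519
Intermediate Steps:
y(Q) = 1 + Q
Y(G) = 1
-1261520 + Y(R(y(-6))) = -1261520 + 1 = -1261519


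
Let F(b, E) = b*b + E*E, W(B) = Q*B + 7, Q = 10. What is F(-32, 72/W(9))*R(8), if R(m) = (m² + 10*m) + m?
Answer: 1465280000/9409 ≈ 1.5573e+5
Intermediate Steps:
W(B) = 7 + 10*B (W(B) = 10*B + 7 = 7 + 10*B)
R(m) = m² + 11*m
F(b, E) = E² + b² (F(b, E) = b² + E² = E² + b²)
F(-32, 72/W(9))*R(8) = ((72/(7 + 10*9))² + (-32)²)*(8*(11 + 8)) = ((72/(7 + 90))² + 1024)*(8*19) = ((72/97)² + 1024)*152 = (5184/9409 + 1024)*152 = (9640000/9409)*152 = 1465280000/9409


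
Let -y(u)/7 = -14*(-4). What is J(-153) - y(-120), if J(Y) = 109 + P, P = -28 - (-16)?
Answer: 489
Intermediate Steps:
P = -12 (P = -28 - 1*(-16) = -28 + 16 = -12)
J(Y) = 97 (J(Y) = 109 - 12 = 97)
y(u) = -392 (y(u) = -(-98)*(-4) = -7*56 = -392)
J(-153) - y(-120) = 97 - 1*(-392) = 97 + 392 = 489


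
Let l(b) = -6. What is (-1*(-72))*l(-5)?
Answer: -432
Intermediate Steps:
(-1*(-72))*l(-5) = -1*(-72)*(-6) = 72*(-6) = -432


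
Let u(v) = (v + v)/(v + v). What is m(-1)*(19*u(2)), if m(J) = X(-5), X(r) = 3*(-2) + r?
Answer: -209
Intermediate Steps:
X(r) = -6 + r
u(v) = 1 (u(v) = (2*v)/((2*v)) = (2*v)*(1/(2*v)) = 1)
m(J) = -11 (m(J) = -6 - 5 = -11)
m(-1)*(19*u(2)) = -209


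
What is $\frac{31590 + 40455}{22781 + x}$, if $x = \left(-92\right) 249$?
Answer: $- \frac{72045}{127} \approx -567.28$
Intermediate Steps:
$x = -22908$
$\frac{31590 + 40455}{22781 + x} = \frac{31590 + 40455}{22781 - 22908} = \frac{72045}{-127} = 72045 \left(- \frac{1}{127}\right) = - \frac{72045}{127}$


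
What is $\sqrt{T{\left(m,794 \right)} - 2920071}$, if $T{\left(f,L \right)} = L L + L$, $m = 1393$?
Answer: $i \sqrt{2288841} \approx 1512.9 i$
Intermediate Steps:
$T{\left(f,L \right)} = L + L^{2}$ ($T{\left(f,L \right)} = L^{2} + L = L + L^{2}$)
$\sqrt{T{\left(m,794 \right)} - 2920071} = \sqrt{794 \left(1 + 794\right) - 2920071} = \sqrt{794 \cdot 795 - 2920071} = \sqrt{631230 - 2920071} = \sqrt{-2288841} = i \sqrt{2288841}$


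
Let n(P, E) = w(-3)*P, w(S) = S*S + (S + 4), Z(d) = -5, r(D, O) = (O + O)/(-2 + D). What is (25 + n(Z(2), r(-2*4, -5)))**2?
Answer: 625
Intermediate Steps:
r(D, O) = 2*O/(-2 + D) (r(D, O) = (2*O)/(-2 + D) = 2*O/(-2 + D))
w(S) = 4 + S + S**2 (w(S) = S**2 + (4 + S) = 4 + S + S**2)
n(P, E) = 10*P (n(P, E) = (4 - 3 + (-3)**2)*P = (4 - 3 + 9)*P = 10*P)
(25 + n(Z(2), r(-2*4, -5)))**2 = (25 + 10*(-5))**2 = (25 - 50)**2 = (-25)**2 = 625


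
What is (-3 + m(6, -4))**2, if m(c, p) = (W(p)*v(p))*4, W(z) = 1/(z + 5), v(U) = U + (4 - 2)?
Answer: 121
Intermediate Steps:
v(U) = 2 + U (v(U) = U + 2 = 2 + U)
W(z) = 1/(5 + z)
m(c, p) = 4*(2 + p)/(5 + p) (m(c, p) = ((2 + p)/(5 + p))*4 = 4*(2 + p)/(5 + p))
(-3 + m(6, -4))**2 = (-3 + 4*(2 - 4)/(5 - 4))**2 = (-3 + 4*(-2)/1)**2 = (-3 + 4*1*(-2))**2 = (-3 - 8)**2 = (-11)**2 = 121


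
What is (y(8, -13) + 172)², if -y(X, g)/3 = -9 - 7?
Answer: 48400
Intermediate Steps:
y(X, g) = 48 (y(X, g) = -3*(-9 - 7) = -3*(-16) = 48)
(y(8, -13) + 172)² = (48 + 172)² = 220² = 48400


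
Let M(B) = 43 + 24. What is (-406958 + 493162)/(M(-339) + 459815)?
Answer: 43102/229941 ≈ 0.18745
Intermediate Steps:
M(B) = 67
(-406958 + 493162)/(M(-339) + 459815) = (-406958 + 493162)/(67 + 459815) = 86204/459882 = 86204*(1/459882) = 43102/229941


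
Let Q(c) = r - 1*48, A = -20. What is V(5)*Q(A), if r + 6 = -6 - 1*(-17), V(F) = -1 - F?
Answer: 258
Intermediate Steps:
r = 5 (r = -6 + (-6 - 1*(-17)) = -6 + (-6 + 17) = -6 + 11 = 5)
Q(c) = -43 (Q(c) = 5 - 1*48 = 5 - 48 = -43)
V(5)*Q(A) = (-1 - 1*5)*(-43) = (-1 - 5)*(-43) = -6*(-43) = 258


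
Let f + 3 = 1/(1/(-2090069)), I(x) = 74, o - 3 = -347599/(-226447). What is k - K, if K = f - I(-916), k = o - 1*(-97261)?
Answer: 495332779869/226447 ≈ 2.1874e+6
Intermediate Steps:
o = 1026940/226447 (o = 3 - 347599/(-226447) = 3 - 347599*(-1/226447) = 3 + 347599/226447 = 1026940/226447 ≈ 4.5350)
k = 22025488607/226447 (k = 1026940/226447 - 1*(-97261) = 1026940/226447 + 97261 = 22025488607/226447 ≈ 97266.)
f = -2090072 (f = -3 + 1/(1/(-2090069)) = -3 + 1/(-1/2090069) = -3 - 2090069 = -2090072)
K = -2090146 (K = -2090072 - 1*74 = -2090072 - 74 = -2090146)
k - K = 22025488607/226447 - 1*(-2090146) = 22025488607/226447 + 2090146 = 495332779869/226447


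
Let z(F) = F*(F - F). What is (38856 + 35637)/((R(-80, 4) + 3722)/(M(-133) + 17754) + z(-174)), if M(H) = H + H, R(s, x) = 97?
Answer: 434244528/1273 ≈ 3.4112e+5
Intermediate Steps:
M(H) = 2*H
z(F) = 0 (z(F) = F*0 = 0)
(38856 + 35637)/((R(-80, 4) + 3722)/(M(-133) + 17754) + z(-174)) = (38856 + 35637)/((97 + 3722)/(2*(-133) + 17754) + 0) = 74493/(3819/(-266 + 17754) + 0) = 74493/(3819/17488 + 0) = 74493/(3819/17488) = 74493*(17488/3819) = 434244528/1273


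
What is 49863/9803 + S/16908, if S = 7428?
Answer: 76325024/13812427 ≈ 5.5258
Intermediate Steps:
49863/9803 + S/16908 = 49863/9803 + 7428/16908 = 49863*(1/9803) + 7428*(1/16908) = 49863/9803 + 619/1409 = 76325024/13812427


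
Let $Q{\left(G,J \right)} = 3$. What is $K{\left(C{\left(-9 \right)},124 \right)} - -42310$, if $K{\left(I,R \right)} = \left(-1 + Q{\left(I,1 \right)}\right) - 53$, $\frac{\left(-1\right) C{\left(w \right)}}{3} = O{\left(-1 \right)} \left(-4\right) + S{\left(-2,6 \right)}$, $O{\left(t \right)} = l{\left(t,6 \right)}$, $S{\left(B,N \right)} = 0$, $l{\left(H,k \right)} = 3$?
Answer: $42259$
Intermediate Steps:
$O{\left(t \right)} = 3$
$C{\left(w \right)} = 36$ ($C{\left(w \right)} = - 3 \left(3 \left(-4\right) + 0\right) = - 3 \left(-12 + 0\right) = \left(-3\right) \left(-12\right) = 36$)
$K{\left(I,R \right)} = -51$ ($K{\left(I,R \right)} = \left(-1 + 3\right) - 53 = 2 - 53 = -51$)
$K{\left(C{\left(-9 \right)},124 \right)} - -42310 = -51 - -42310 = -51 + 42310 = 42259$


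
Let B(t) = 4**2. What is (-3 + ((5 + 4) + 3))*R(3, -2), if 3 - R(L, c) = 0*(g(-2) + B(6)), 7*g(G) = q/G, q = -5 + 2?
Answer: 27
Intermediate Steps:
B(t) = 16
q = -3
g(G) = -3/(7*G) (g(G) = (-3/G)/7 = -3/(7*G))
R(L, c) = 3 (R(L, c) = 3 - 0*(-3/7/(-2) + 16) = 3 - 0*(-3/7*(-1/2) + 16) = 3 - 0*(3/14 + 16) = 3 - 0*227/14 = 3 - 1*0 = 3 + 0 = 3)
(-3 + ((5 + 4) + 3))*R(3, -2) = (-3 + ((5 + 4) + 3))*3 = (-3 + (9 + 3))*3 = (-3 + 12)*3 = 9*3 = 27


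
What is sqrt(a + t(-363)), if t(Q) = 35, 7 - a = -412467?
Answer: sqrt(412509) ≈ 642.27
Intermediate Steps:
a = 412474 (a = 7 - 1*(-412467) = 7 + 412467 = 412474)
sqrt(a + t(-363)) = sqrt(412474 + 35) = sqrt(412509)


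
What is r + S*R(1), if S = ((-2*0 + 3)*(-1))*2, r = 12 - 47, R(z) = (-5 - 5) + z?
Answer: 19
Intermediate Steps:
R(z) = -10 + z
r = -35
S = -6 (S = ((0 + 3)*(-1))*2 = (3*(-1))*2 = -3*2 = -6)
r + S*R(1) = -35 - 6*(-10 + 1) = -35 - 6*(-9) = -35 + 54 = 19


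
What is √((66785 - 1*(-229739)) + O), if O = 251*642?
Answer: √457666 ≈ 676.51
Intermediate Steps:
O = 161142
√((66785 - 1*(-229739)) + O) = √((66785 - 1*(-229739)) + 161142) = √((66785 + 229739) + 161142) = √(296524 + 161142) = √457666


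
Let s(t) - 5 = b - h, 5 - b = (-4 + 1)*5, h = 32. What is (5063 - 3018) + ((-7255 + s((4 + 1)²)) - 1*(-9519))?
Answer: 4302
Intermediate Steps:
b = 20 (b = 5 - (-4 + 1)*5 = 5 - (-3)*5 = 5 - 1*(-15) = 5 + 15 = 20)
s(t) = -7 (s(t) = 5 + (20 - 1*32) = 5 + (20 - 32) = 5 - 12 = -7)
(5063 - 3018) + ((-7255 + s((4 + 1)²)) - 1*(-9519)) = (5063 - 3018) + ((-7255 - 7) - 1*(-9519)) = 2045 + (-7262 + 9519) = 2045 + 2257 = 4302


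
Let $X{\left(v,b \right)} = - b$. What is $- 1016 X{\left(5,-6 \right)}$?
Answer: $-6096$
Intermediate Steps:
$- 1016 X{\left(5,-6 \right)} = - 1016 \left(\left(-1\right) \left(-6\right)\right) = \left(-1016\right) 6 = -6096$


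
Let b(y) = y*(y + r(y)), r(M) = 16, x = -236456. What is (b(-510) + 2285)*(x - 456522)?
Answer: -176172332050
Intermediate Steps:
b(y) = y*(16 + y) (b(y) = y*(y + 16) = y*(16 + y))
(b(-510) + 2285)*(x - 456522) = (-510*(16 - 510) + 2285)*(-236456 - 456522) = (-510*(-494) + 2285)*(-692978) = (251940 + 2285)*(-692978) = 254225*(-692978) = -176172332050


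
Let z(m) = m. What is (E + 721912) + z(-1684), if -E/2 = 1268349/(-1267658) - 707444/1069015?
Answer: 10383172113444161/14416440605 ≈ 7.2023e+5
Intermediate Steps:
E = 47929386221/14416440605 (E = -2*(1268349/(-1267658) - 707444/1069015) = -2*(1268349*(-1/1267658) - 707444*1/1069015) = -2*(-1268349/1267658 - 15052/22745) = -2*(-47929386221/28832881210) = 47929386221/14416440605 ≈ 3.3246)
(E + 721912) + z(-1684) = (47929386221/14416440605 + 721912) - 1684 = 10407449399422981/14416440605 - 1684 = 10383172113444161/14416440605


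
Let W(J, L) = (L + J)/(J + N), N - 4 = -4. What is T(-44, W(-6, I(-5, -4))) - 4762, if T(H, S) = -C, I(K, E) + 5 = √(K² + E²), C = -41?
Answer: -4721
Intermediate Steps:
N = 0 (N = 4 - 4 = 0)
I(K, E) = -5 + √(E² + K²) (I(K, E) = -5 + √(K² + E²) = -5 + √(E² + K²))
W(J, L) = (J + L)/J (W(J, L) = (L + J)/(J + 0) = (J + L)/J)
T(H, S) = 41 (T(H, S) = -1*(-41) = 41)
T(-44, W(-6, I(-5, -4))) - 4762 = 41 - 4762 = -4721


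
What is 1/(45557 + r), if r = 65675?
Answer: 1/111232 ≈ 8.9902e-6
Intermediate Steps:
1/(45557 + r) = 1/(45557 + 65675) = 1/111232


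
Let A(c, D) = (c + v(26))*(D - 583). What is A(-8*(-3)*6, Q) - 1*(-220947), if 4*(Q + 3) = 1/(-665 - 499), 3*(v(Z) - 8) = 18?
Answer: 298819673/2328 ≈ 1.2836e+5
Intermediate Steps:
v(Z) = 14 (v(Z) = 8 + (⅓)*18 = 8 + 6 = 14)
Q = -13969/4656 (Q = -3 + 1/(4*(-665 - 499)) = -3 + (¼)/(-1164) = -3 + (¼)*(-1/1164) = -3 - 1/4656 = -13969/4656 ≈ -3.0002)
A(c, D) = (-583 + D)*(14 + c) (A(c, D) = (c + 14)*(D - 583) = (14 + c)*(-583 + D) = (-583 + D)*(14 + c))
A(-8*(-3)*6, Q) - 1*(-220947) = (-8162 - 583*(-8*(-3))*6 + 14*(-13969/4656) - 13969*(-8*(-3))*6/4656) - 1*(-220947) = (-8162 - 13992*6 - 97783/2328 - 13969*6/194) + 220947 = (-8162 - 583*144 - 97783/2328 - 13969/4656*144) + 220947 = (-8162 - 83952 - 97783/2328 - 41907/97) + 220947 = -215544943/2328 + 220947 = 298819673/2328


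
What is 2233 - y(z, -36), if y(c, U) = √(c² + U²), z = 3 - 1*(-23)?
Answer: 2233 - 2*√493 ≈ 2188.6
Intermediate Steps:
z = 26 (z = 3 + 23 = 26)
y(c, U) = √(U² + c²)
2233 - y(z, -36) = 2233 - √((-36)² + 26²) = 2233 - √(1296 + 676) = 2233 - √1972 = 2233 - 2*√493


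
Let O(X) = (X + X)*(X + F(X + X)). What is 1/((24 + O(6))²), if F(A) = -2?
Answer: 1/5184 ≈ 0.00019290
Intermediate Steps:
O(X) = 2*X*(-2 + X) (O(X) = (X + X)*(X - 2) = (2*X)*(-2 + X) = 2*X*(-2 + X))
1/((24 + O(6))²) = 1/((24 + 2*6*(-2 + 6))²) = 1/((24 + 2*6*4)²) = 1/((24 + 48)²) = 1/(72²) = 1/5184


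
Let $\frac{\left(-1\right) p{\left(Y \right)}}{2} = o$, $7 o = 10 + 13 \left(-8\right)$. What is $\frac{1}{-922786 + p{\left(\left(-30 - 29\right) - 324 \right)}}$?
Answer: $- \frac{7}{6459314} \approx -1.0837 \cdot 10^{-6}$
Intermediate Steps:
$o = - \frac{94}{7}$ ($o = \frac{10 + 13 \left(-8\right)}{7} = \frac{10 - 104}{7} = \frac{1}{7} \left(-94\right) = - \frac{94}{7} \approx -13.429$)
$p{\left(Y \right)} = \frac{188}{7}$ ($p{\left(Y \right)} = \left(-2\right) \left(- \frac{94}{7}\right) = \frac{188}{7}$)
$\frac{1}{-922786 + p{\left(\left(-30 - 29\right) - 324 \right)}} = \frac{1}{-922786 + \frac{188}{7}} = \frac{1}{- \frac{6459314}{7}} = - \frac{7}{6459314}$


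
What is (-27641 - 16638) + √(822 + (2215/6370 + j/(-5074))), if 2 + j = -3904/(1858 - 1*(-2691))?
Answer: -44279 + √3628034232180912890986/2100427966 ≈ -44250.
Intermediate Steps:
j = -13002/4549 (j = -2 - 3904/(1858 - 1*(-2691)) = -2 - 3904/(1858 + 2691) = -2 - 3904/4549 = -13002/4549 ≈ -2.8582)
(-27641 - 16638) + √(822 + (2215/6370 + j/(-5074))) = (-27641 - 16638) + √(822 + (2215/6370 - 13002/4549/(-5074))) = -44279 + √(822 + (2215*(1/6370) - 13002/4549*(-1/5074))) = -44279 + √(822 + (443/1274 + 6501/11540813)) = -44279 + √(822 + 5120862433/14702995762) = -44279 + √(12090983378797/14702995762) = -44279 + √3628034232180912890986/2100427966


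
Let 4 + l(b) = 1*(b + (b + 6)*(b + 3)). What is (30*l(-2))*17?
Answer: -1020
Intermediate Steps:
l(b) = -4 + b + (3 + b)*(6 + b) (l(b) = -4 + 1*(b + (b + 6)*(b + 3)) = -4 + 1*(b + (6 + b)*(3 + b)) = -4 + 1*(b + (3 + b)*(6 + b)) = -4 + (b + (3 + b)*(6 + b)) = -4 + b + (3 + b)*(6 + b))
(30*l(-2))*17 = (30*(14 + (-2)² + 10*(-2)))*17 = (30*(14 + 4 - 20))*17 = (30*(-2))*17 = -60*17 = -1020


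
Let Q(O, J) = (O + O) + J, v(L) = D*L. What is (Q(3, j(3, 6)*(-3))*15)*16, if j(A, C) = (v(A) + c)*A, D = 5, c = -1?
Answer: -28800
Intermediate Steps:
v(L) = 5*L
j(A, C) = A*(-1 + 5*A) (j(A, C) = (5*A - 1)*A = (-1 + 5*A)*A = A*(-1 + 5*A))
Q(O, J) = J + 2*O (Q(O, J) = 2*O + J = J + 2*O)
(Q(3, j(3, 6)*(-3))*15)*16 = (((3*(-1 + 5*3))*(-3) + 2*3)*15)*16 = (((3*(-1 + 15))*(-3) + 6)*15)*16 = (((3*14)*(-3) + 6)*15)*16 = ((42*(-3) + 6)*15)*16 = ((-126 + 6)*15)*16 = -120*15*16 = -1800*16 = -28800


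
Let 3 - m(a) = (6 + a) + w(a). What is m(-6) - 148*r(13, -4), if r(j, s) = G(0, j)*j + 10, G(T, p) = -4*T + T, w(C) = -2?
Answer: -1475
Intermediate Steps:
G(T, p) = -3*T
r(j, s) = 10 (r(j, s) = (-3*0)*j + 10 = 0*j + 10 = 0 + 10 = 10)
m(a) = -1 - a (m(a) = 3 - ((6 + a) - 2) = 3 - (4 + a) = 3 + (-4 - a) = -1 - a)
m(-6) - 148*r(13, -4) = (-1 - 1*(-6)) - 148*10 = (-1 + 6) - 1480 = 5 - 1480 = -1475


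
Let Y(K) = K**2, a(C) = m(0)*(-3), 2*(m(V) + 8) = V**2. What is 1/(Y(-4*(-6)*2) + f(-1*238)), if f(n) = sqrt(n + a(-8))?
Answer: 1152/2654315 - I*sqrt(214)/5308630 ≈ 0.00043401 - 2.7557e-6*I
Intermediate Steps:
m(V) = -8 + V**2/2
a(C) = 24 (a(C) = (-8 + (1/2)*0**2)*(-3) = (-8 + (1/2)*0)*(-3) = (-8 + 0)*(-3) = -8*(-3) = 24)
f(n) = sqrt(24 + n) (f(n) = sqrt(n + 24) = sqrt(24 + n))
1/(Y(-4*(-6)*2) + f(-1*238)) = 1/((-4*(-6)*2)**2 + sqrt(24 - 1*238)) = 1/((24*2)**2 + sqrt(24 - 238)) = 1/(48**2 + sqrt(-214)) = 1/(2304 + I*sqrt(214))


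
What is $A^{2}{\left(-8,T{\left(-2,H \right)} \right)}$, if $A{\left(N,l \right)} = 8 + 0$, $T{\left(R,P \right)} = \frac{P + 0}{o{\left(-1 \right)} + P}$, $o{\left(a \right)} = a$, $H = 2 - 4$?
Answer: $64$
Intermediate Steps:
$H = -2$ ($H = 2 - 4 = -2$)
$T{\left(R,P \right)} = \frac{P}{-1 + P}$ ($T{\left(R,P \right)} = \frac{P + 0}{-1 + P} = \frac{P}{-1 + P}$)
$A{\left(N,l \right)} = 8$
$A^{2}{\left(-8,T{\left(-2,H \right)} \right)} = 8^{2} = 64$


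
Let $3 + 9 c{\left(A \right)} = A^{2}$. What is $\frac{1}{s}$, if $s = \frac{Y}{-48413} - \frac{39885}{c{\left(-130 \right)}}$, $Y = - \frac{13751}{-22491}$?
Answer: $- \frac{18398413062351}{390861707460242} \approx -0.047071$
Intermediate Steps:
$Y = \frac{13751}{22491}$ ($Y = \left(-13751\right) \left(- \frac{1}{22491}\right) = \frac{13751}{22491} \approx 0.6114$)
$c{\left(A \right)} = - \frac{1}{3} + \frac{A^{2}}{9}$
$s = - \frac{390861707460242}{18398413062351}$ ($s = \frac{13751}{22491 \left(-48413\right)} - \frac{39885}{- \frac{1}{3} + \frac{\left(-130\right)^{2}}{9}} = \frac{13751}{22491} \left(- \frac{1}{48413}\right) - \frac{39885}{- \frac{1}{3} + \frac{1}{9} \cdot 16900} = - \frac{13751}{1088856783} - \frac{39885}{- \frac{1}{3} + \frac{16900}{9}} = - \frac{13751}{1088856783} - \frac{39885}{\frac{16897}{9}} = - \frac{13751}{1088856783} - \frac{358965}{16897} = - \frac{390861707460242}{18398413062351} \approx -21.244$)
$\frac{1}{s} = \frac{1}{- \frac{390861707460242}{18398413062351}} = - \frac{18398413062351}{390861707460242}$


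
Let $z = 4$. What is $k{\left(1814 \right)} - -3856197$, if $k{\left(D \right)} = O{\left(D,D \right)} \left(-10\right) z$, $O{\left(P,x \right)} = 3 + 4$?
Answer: $3855917$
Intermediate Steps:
$O{\left(P,x \right)} = 7$
$k{\left(D \right)} = -280$ ($k{\left(D \right)} = 7 \left(-10\right) 4 = \left(-70\right) 4 = -280$)
$k{\left(1814 \right)} - -3856197 = -280 - -3856197 = -280 + 3856197 = 3855917$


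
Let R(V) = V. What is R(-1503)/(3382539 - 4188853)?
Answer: 1503/806314 ≈ 0.0018640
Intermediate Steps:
R(-1503)/(3382539 - 4188853) = -1503/(3382539 - 4188853) = -1503/(-806314) = -1503*(-1/806314) = 1503/806314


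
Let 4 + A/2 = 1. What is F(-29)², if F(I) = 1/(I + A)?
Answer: 1/1225 ≈ 0.00081633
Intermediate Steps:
A = -6 (A = -8 + 2*1 = -8 + 2 = -6)
F(I) = 1/(-6 + I) (F(I) = 1/(I - 6) = 1/(-6 + I))
F(-29)² = (1/(-6 - 29))² = (1/(-35))² = (-1/35)² = 1/1225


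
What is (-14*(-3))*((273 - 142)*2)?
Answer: 11004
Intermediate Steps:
(-14*(-3))*((273 - 142)*2) = 42*(131*2) = 42*262 = 11004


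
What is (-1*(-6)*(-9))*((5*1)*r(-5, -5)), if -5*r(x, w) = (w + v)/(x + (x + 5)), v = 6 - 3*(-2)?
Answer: -378/5 ≈ -75.600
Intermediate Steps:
v = 12 (v = 6 + 6 = 12)
r(x, w) = -(12 + w)/(5*(5 + 2*x)) (r(x, w) = -(w + 12)/(5*(x + (x + 5))) = -(12 + w)/(5*(x + (5 + x))) = -(12 + w)/(5*(5 + 2*x)))
(-1*(-6)*(-9))*((5*1)*r(-5, -5)) = (-1*(-6)*(-9))*((5*1)*((-12 - 1*(-5))/(5*(5 + 2*(-5))))) = (6*(-9))*(5*((-12 + 5)/(5*(5 - 10)))) = -270*(1/5)*(-7)/(-5) = -270*(1/5)*(-1/5)*(-7) = -270*7/25 = -54*7/5 = -378/5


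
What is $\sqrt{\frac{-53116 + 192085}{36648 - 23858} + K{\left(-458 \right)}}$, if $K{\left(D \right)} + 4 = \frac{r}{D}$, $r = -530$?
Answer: $\frac{\sqrt{68822387834010}}{2928910} \approx 2.8324$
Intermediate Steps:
$K{\left(D \right)} = -4 - \frac{530}{D}$
$\sqrt{\frac{-53116 + 192085}{36648 - 23858} + K{\left(-458 \right)}} = \sqrt{\frac{-53116 + 192085}{36648 - 23858} - \left(4 + \frac{530}{-458}\right)} = \sqrt{\frac{138969}{12790} - \frac{651}{229}} = \sqrt{\frac{23497611}{2928910}} = \frac{\sqrt{68822387834010}}{2928910}$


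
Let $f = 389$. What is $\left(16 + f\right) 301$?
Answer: $121905$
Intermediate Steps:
$\left(16 + f\right) 301 = \left(16 + 389\right) 301 = 405 \cdot 301 = 121905$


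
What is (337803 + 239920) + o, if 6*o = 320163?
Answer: 1262167/2 ≈ 6.3108e+5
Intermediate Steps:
o = 106721/2 (o = (⅙)*320163 = 106721/2 ≈ 53361.)
(337803 + 239920) + o = (337803 + 239920) + 106721/2 = 577723 + 106721/2 = 1262167/2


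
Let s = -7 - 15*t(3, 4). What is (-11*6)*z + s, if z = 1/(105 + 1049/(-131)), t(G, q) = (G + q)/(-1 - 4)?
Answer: 84619/6353 ≈ 13.320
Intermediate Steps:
t(G, q) = -G/5 - q/5 (t(G, q) = (G + q)/(-5) = (G + q)*(-1/5) = -G/5 - q/5)
s = 14 (s = -7 - 15*(-1/5*3 - 1/5*4) = -7 - 15*(-3/5 - 4/5) = -7 - 15*(-7/5) = -7 + 21 = 14)
z = 131/12706 (z = 1/(105 + 1049*(-1/131)) = 1/(105 - 1049/131) = 1/(12706/131) = 131/12706 ≈ 0.010310)
(-11*6)*z + s = -11*6*(131/12706) + 14 = -66*131/12706 + 14 = -4323/6353 + 14 = 84619/6353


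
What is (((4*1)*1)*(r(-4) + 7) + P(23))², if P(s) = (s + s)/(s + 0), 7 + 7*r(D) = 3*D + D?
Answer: 13924/49 ≈ 284.16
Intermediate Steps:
r(D) = -1 + 4*D/7 (r(D) = -1 + (3*D + D)/7 = -1 + (4*D)/7 = -1 + 4*D/7)
P(s) = 2 (P(s) = (2*s)/s = 2)
(((4*1)*1)*(r(-4) + 7) + P(23))² = (((4*1)*1)*((-1 + (4/7)*(-4)) + 7) + 2)² = ((4*1)*((-1 - 16/7) + 7) + 2)² = (4*(-23/7 + 7) + 2)² = (4*(26/7) + 2)² = (104/7 + 2)² = (118/7)² = 13924/49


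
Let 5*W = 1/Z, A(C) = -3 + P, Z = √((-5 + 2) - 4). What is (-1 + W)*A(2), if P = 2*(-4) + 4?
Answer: 7 + I*√7/5 ≈ 7.0 + 0.52915*I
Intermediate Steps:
P = -4 (P = -8 + 4 = -4)
Z = I*√7 (Z = √(-3 - 4) = √(-7) = I*√7 ≈ 2.6458*I)
A(C) = -7 (A(C) = -3 - 4 = -7)
W = -I*√7/35 (W = 1/(5*((I*√7))) = (-I*√7/7)/5 = -I*√7/35 ≈ -0.075593*I)
(-1 + W)*A(2) = (-1 - I*√7/35)*(-7) = 7 + I*√7/5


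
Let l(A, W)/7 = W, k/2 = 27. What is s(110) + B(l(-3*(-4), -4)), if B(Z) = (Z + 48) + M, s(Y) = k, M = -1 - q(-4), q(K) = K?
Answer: 77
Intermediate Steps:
M = 3 (M = -1 - 1*(-4) = -1 + 4 = 3)
k = 54 (k = 2*27 = 54)
s(Y) = 54
l(A, W) = 7*W
B(Z) = 51 + Z (B(Z) = (Z + 48) + 3 = (48 + Z) + 3 = 51 + Z)
s(110) + B(l(-3*(-4), -4)) = 54 + (51 + 7*(-4)) = 54 + (51 - 28) = 54 + 23 = 77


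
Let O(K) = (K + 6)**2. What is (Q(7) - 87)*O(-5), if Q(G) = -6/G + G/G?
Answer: -608/7 ≈ -86.857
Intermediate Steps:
O(K) = (6 + K)**2
Q(G) = 1 - 6/G (Q(G) = -6/G + 1 = 1 - 6/G)
(Q(7) - 87)*O(-5) = ((-6 + 7)/7 - 87)*(6 - 5)**2 = ((1/7)*1 - 87)*1**2 = (1/7 - 87)*1 = -608/7*1 = -608/7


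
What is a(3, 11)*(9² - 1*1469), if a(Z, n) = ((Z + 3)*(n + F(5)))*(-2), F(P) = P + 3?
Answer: 316464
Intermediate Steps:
F(P) = 3 + P
a(Z, n) = -2*(3 + Z)*(8 + n) (a(Z, n) = ((Z + 3)*(n + (3 + 5)))*(-2) = ((3 + Z)*(n + 8))*(-2) = ((3 + Z)*(8 + n))*(-2) = -2*(3 + Z)*(8 + n))
a(3, 11)*(9² - 1*1469) = (-48 - 16*3 - 6*11 - 2*3*11)*(9² - 1*1469) = (-48 - 48 - 66 - 66)*(81 - 1469) = -228*(-1388) = 316464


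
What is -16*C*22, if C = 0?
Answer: 0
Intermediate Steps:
-16*C*22 = -16*0*22 = 0*22 = 0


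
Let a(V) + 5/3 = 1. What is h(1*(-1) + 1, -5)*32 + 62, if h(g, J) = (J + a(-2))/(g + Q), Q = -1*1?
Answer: 730/3 ≈ 243.33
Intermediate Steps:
a(V) = -2/3 (a(V) = -5/3 + 1 = -2/3)
Q = -1
h(g, J) = (-2/3 + J)/(-1 + g) (h(g, J) = (J - 2/3)/(g - 1) = (-2/3 + J)/(-1 + g))
h(1*(-1) + 1, -5)*32 + 62 = ((-2/3 - 5)/(-1 + (1*(-1) + 1)))*32 + 62 = (-17/3/(-1 + (-1 + 1)))*32 + 62 = (-17/3/(-1 + 0))*32 + 62 = (-17/3/(-1))*32 + 62 = -1*(-17/3)*32 + 62 = (17/3)*32 + 62 = 544/3 + 62 = 730/3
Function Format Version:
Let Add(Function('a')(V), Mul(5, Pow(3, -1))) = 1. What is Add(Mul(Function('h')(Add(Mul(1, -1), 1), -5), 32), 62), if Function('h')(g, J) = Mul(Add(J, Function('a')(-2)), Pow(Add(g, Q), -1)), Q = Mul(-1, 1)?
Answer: Rational(730, 3) ≈ 243.33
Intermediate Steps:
Function('a')(V) = Rational(-2, 3) (Function('a')(V) = Add(Rational(-5, 3), 1) = Rational(-2, 3))
Q = -1
Function('h')(g, J) = Mul(Pow(Add(-1, g), -1), Add(Rational(-2, 3), J)) (Function('h')(g, J) = Mul(Add(J, Rational(-2, 3)), Pow(Add(g, -1), -1)) = Mul(Add(Rational(-2, 3), J), Pow(Add(-1, g), -1)) = Mul(Pow(Add(-1, g), -1), Add(Rational(-2, 3), J)))
Add(Mul(Function('h')(Add(Mul(1, -1), 1), -5), 32), 62) = Add(Mul(Mul(Pow(Add(-1, Add(Mul(1, -1), 1)), -1), Add(Rational(-2, 3), -5)), 32), 62) = Add(Mul(Mul(Pow(Add(-1, Add(-1, 1)), -1), Rational(-17, 3)), 32), 62) = Add(Mul(Mul(Pow(Add(-1, 0), -1), Rational(-17, 3)), 32), 62) = Add(Mul(Mul(Pow(-1, -1), Rational(-17, 3)), 32), 62) = Add(Mul(Mul(-1, Rational(-17, 3)), 32), 62) = Add(Mul(Rational(17, 3), 32), 62) = Add(Rational(544, 3), 62) = Rational(730, 3)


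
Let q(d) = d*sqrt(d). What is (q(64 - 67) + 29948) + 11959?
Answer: 41907 - 3*I*sqrt(3) ≈ 41907.0 - 5.1962*I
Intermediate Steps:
q(d) = d**(3/2)
(q(64 - 67) + 29948) + 11959 = ((64 - 67)**(3/2) + 29948) + 11959 = ((-3)**(3/2) + 29948) + 11959 = (-3*I*sqrt(3) + 29948) + 11959 = (29948 - 3*I*sqrt(3)) + 11959 = 41907 - 3*I*sqrt(3)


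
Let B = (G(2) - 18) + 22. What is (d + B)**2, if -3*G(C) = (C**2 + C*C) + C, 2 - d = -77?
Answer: 57121/9 ≈ 6346.8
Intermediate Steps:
d = 79 (d = 2 - 1*(-77) = 2 + 77 = 79)
G(C) = -2*C**2/3 - C/3 (G(C) = -((C**2 + C*C) + C)/3 = -((C**2 + C**2) + C)/3 = -(2*C**2 + C)/3 = -(C + 2*C**2)/3 = -2*C**2/3 - C/3)
B = 2/3 (B = (-1/3*2*(1 + 2*2) - 18) + 22 = (-1/3*2*(1 + 4) - 18) + 22 = (-1/3*2*5 - 18) + 22 = (-10/3 - 18) + 22 = -64/3 + 22 = 2/3 ≈ 0.66667)
(d + B)**2 = (79 + 2/3)**2 = (239/3)**2 = 57121/9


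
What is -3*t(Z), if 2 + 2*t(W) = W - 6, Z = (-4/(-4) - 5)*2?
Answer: 24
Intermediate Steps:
Z = -8 (Z = (-4*(-¼) - 5)*2 = (1 - 5)*2 = -4*2 = -8)
t(W) = -4 + W/2 (t(W) = -1 + (W - 6)/2 = -1 + (-6 + W)/2 = -1 + (-3 + W/2) = -4 + W/2)
-3*t(Z) = -3*(-4 + (½)*(-8)) = -3*(-4 - 4) = -3*(-8) = 24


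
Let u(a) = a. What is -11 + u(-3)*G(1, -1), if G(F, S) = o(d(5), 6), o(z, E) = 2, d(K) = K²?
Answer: -17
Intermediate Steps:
G(F, S) = 2
-11 + u(-3)*G(1, -1) = -11 - 3*2 = -11 - 6 = -17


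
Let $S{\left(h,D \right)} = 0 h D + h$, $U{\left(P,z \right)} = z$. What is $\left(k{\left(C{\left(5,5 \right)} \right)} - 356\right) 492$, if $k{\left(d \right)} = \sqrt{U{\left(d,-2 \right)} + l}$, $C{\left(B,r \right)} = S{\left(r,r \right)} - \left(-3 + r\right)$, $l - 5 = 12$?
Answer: $-175152 + 492 \sqrt{15} \approx -1.7325 \cdot 10^{5}$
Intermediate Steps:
$l = 17$ ($l = 5 + 12 = 17$)
$S{\left(h,D \right)} = h$ ($S{\left(h,D \right)} = 0 D + h = 0 + h = h$)
$C{\left(B,r \right)} = 3$ ($C{\left(B,r \right)} = r - \left(-3 + r\right) = 3$)
$k{\left(d \right)} = \sqrt{15}$ ($k{\left(d \right)} = \sqrt{-2 + 17} = \sqrt{15}$)
$\left(k{\left(C{\left(5,5 \right)} \right)} - 356\right) 492 = \left(\sqrt{15} - 356\right) 492 = \left(-356 + \sqrt{15}\right) 492 = -175152 + 492 \sqrt{15}$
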